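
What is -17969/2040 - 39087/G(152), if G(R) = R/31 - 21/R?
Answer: -22125086101/2694360 ≈ -8211.6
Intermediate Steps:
G(R) = -21/R + R/31 (G(R) = R*(1/31) - 21/R = R/31 - 21/R = -21/R + R/31)
-17969/2040 - 39087/G(152) = -17969/2040 - 39087/(-21/152 + (1/31)*152) = -17969*1/2040 - 39087/(-21*1/152 + 152/31) = -1057/120 - 39087/(-21/152 + 152/31) = -1057/120 - 39087/22453/4712 = -1057/120 - 39087*4712/22453 = -1057/120 - 184177944/22453 = -22125086101/2694360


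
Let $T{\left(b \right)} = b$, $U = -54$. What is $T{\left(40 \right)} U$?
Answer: $-2160$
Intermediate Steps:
$T{\left(40 \right)} U = 40 \left(-54\right) = -2160$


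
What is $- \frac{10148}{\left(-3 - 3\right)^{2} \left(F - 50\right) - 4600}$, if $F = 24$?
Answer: $\frac{2537}{1384} \approx 1.8331$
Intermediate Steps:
$- \frac{10148}{\left(-3 - 3\right)^{2} \left(F - 50\right) - 4600} = - \frac{10148}{\left(-3 - 3\right)^{2} \left(24 - 50\right) - 4600} = - \frac{10148}{\left(-6\right)^{2} \left(-26\right) - 4600} = - \frac{10148}{36 \left(-26\right) - 4600} = - \frac{10148}{-936 - 4600} = - \frac{10148}{-5536} = \left(-10148\right) \left(- \frac{1}{5536}\right) = \frac{2537}{1384}$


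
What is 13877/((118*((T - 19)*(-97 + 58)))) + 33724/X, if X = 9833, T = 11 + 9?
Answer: 18745307/45251466 ≈ 0.41425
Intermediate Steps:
T = 20
13877/((118*((T - 19)*(-97 + 58)))) + 33724/X = 13877/((118*((20 - 19)*(-97 + 58)))) + 33724/9833 = 13877/((118*(1*(-39)))) + 33724*(1/9833) = 13877/((118*(-39))) + 33724/9833 = 13877/(-4602) + 33724/9833 = 13877*(-1/4602) + 33724/9833 = -13877/4602 + 33724/9833 = 18745307/45251466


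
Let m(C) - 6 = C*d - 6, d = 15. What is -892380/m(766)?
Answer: -29746/383 ≈ -77.666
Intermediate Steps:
m(C) = 15*C (m(C) = 6 + (C*15 - 6) = 6 + (15*C - 6) = 6 + (-6 + 15*C) = 15*C)
-892380/m(766) = -892380/(15*766) = -892380/11490 = -892380*1/11490 = -29746/383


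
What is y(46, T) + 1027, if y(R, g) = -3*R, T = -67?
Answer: 889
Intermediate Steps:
y(46, T) + 1027 = -3*46 + 1027 = -138 + 1027 = 889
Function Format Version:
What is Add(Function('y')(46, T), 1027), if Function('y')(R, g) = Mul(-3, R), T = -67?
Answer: 889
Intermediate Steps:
Add(Function('y')(46, T), 1027) = Add(Mul(-3, 46), 1027) = Add(-138, 1027) = 889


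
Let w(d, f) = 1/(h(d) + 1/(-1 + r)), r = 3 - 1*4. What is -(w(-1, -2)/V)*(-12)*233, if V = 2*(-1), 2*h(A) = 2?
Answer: -2796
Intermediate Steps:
h(A) = 1 (h(A) = (1/2)*2 = 1)
r = -1 (r = 3 - 4 = -1)
V = -2
w(d, f) = 2 (w(d, f) = 1/(1 + 1/(-1 - 1)) = 1/(1 + 1/(-2)) = 1/(1 - 1/2) = 1/(1/2) = 2)
-(w(-1, -2)/V)*(-12)*233 = -(2/(-2))*(-12)*233 = -(2*(-1/2))*(-12)*233 = -(-1*(-12))*233 = -12*233 = -1*2796 = -2796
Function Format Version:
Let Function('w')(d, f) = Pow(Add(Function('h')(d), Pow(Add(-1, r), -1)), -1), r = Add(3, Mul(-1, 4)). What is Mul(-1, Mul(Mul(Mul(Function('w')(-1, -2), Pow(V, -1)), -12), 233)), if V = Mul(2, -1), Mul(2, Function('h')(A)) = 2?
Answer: -2796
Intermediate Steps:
Function('h')(A) = 1 (Function('h')(A) = Mul(Rational(1, 2), 2) = 1)
r = -1 (r = Add(3, -4) = -1)
V = -2
Function('w')(d, f) = 2 (Function('w')(d, f) = Pow(Add(1, Pow(Add(-1, -1), -1)), -1) = Pow(Add(1, Pow(-2, -1)), -1) = Pow(Add(1, Rational(-1, 2)), -1) = Pow(Rational(1, 2), -1) = 2)
Mul(-1, Mul(Mul(Mul(Function('w')(-1, -2), Pow(V, -1)), -12), 233)) = Mul(-1, Mul(Mul(Mul(2, Pow(-2, -1)), -12), 233)) = Mul(-1, Mul(Mul(Mul(2, Rational(-1, 2)), -12), 233)) = Mul(-1, Mul(Mul(-1, -12), 233)) = Mul(-1, Mul(12, 233)) = Mul(-1, 2796) = -2796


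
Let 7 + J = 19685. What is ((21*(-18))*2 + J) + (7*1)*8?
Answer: 18978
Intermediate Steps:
J = 19678 (J = -7 + 19685 = 19678)
((21*(-18))*2 + J) + (7*1)*8 = ((21*(-18))*2 + 19678) + (7*1)*8 = (-378*2 + 19678) + 7*8 = (-756 + 19678) + 56 = 18922 + 56 = 18978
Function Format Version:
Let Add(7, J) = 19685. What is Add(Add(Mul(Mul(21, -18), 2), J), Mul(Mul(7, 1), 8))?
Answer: 18978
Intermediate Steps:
J = 19678 (J = Add(-7, 19685) = 19678)
Add(Add(Mul(Mul(21, -18), 2), J), Mul(Mul(7, 1), 8)) = Add(Add(Mul(Mul(21, -18), 2), 19678), Mul(Mul(7, 1), 8)) = Add(Add(Mul(-378, 2), 19678), Mul(7, 8)) = Add(Add(-756, 19678), 56) = Add(18922, 56) = 18978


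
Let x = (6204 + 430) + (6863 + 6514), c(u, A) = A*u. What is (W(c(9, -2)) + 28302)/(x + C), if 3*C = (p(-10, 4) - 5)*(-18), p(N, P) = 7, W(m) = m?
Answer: 28284/19999 ≈ 1.4143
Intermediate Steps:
C = -12 (C = ((7 - 5)*(-18))/3 = (2*(-18))/3 = (⅓)*(-36) = -12)
x = 20011 (x = 6634 + 13377 = 20011)
(W(c(9, -2)) + 28302)/(x + C) = (-2*9 + 28302)/(20011 - 12) = (-18 + 28302)/19999 = 28284*(1/19999) = 28284/19999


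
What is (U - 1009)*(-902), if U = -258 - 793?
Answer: 1858120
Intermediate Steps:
U = -1051
(U - 1009)*(-902) = (-1051 - 1009)*(-902) = -2060*(-902) = 1858120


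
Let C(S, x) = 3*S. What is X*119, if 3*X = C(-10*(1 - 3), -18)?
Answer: 2380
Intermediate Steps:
X = 20 (X = (3*(-10*(1 - 3)))/3 = (3*(-10*(-2)))/3 = (3*(-2*(-10)))/3 = (3*20)/3 = (1/3)*60 = 20)
X*119 = 20*119 = 2380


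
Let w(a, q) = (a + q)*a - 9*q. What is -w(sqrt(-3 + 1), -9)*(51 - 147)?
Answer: 7584 - 864*I*sqrt(2) ≈ 7584.0 - 1221.9*I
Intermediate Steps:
w(a, q) = -9*q + a*(a + q) (w(a, q) = a*(a + q) - 9*q = -9*q + a*(a + q))
-w(sqrt(-3 + 1), -9)*(51 - 147) = -((sqrt(-3 + 1))**2 - 9*(-9) + sqrt(-3 + 1)*(-9))*(51 - 147) = -((sqrt(-2))**2 + 81 + sqrt(-2)*(-9))*(-96) = -((I*sqrt(2))**2 + 81 + (I*sqrt(2))*(-9))*(-96) = -(-2 + 81 - 9*I*sqrt(2))*(-96) = -(79 - 9*I*sqrt(2))*(-96) = -(-7584 + 864*I*sqrt(2)) = 7584 - 864*I*sqrt(2)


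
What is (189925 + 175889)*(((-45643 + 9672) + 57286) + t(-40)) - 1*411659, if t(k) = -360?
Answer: 7665220711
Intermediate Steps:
(189925 + 175889)*(((-45643 + 9672) + 57286) + t(-40)) - 1*411659 = (189925 + 175889)*(((-45643 + 9672) + 57286) - 360) - 1*411659 = 365814*((-35971 + 57286) - 360) - 411659 = 365814*(21315 - 360) - 411659 = 365814*20955 - 411659 = 7665632370 - 411659 = 7665220711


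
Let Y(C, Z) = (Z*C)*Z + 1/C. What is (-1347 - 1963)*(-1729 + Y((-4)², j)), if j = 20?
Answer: -123689735/8 ≈ -1.5461e+7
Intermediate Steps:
Y(C, Z) = 1/C + C*Z² (Y(C, Z) = (C*Z)*Z + 1/C = C*Z² + 1/C = 1/C + C*Z²)
(-1347 - 1963)*(-1729 + Y((-4)², j)) = (-1347 - 1963)*(-1729 + (1/((-4)²) + (-4)²*20²)) = -3310*(-1729 + (1/16 + 16*400)) = -3310*(-1729 + (1/16 + 6400)) = -3310*(-1729 + 102401/16) = -3310*74737/16 = -123689735/8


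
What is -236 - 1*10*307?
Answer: -3306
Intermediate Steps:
-236 - 1*10*307 = -236 - 10*307 = -236 - 3070 = -3306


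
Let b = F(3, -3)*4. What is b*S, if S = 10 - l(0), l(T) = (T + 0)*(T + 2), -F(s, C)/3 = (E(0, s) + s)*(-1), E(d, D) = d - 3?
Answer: 0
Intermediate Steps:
E(d, D) = -3 + d
F(s, C) = -9 + 3*s (F(s, C) = -3*((-3 + 0) + s)*(-1) = -3*(-3 + s)*(-1) = -3*(3 - s) = -9 + 3*s)
l(T) = T*(2 + T)
b = 0 (b = (-9 + 3*3)*4 = (-9 + 9)*4 = 0*4 = 0)
S = 10 (S = 10 - 0*(2 + 0) = 10 - 0*2 = 10 - 1*0 = 10 + 0 = 10)
b*S = 0*10 = 0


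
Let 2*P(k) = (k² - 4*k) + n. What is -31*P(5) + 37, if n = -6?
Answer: 105/2 ≈ 52.500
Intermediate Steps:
P(k) = -3 + k²/2 - 2*k (P(k) = ((k² - 4*k) - 6)/2 = (-6 + k² - 4*k)/2 = -3 + k²/2 - 2*k)
-31*P(5) + 37 = -31*(-3 + (½)*5² - 2*5) + 37 = -31*(-3 + (½)*25 - 10) + 37 = -31*(-3 + 25/2 - 10) + 37 = -31*(-½) + 37 = 31/2 + 37 = 105/2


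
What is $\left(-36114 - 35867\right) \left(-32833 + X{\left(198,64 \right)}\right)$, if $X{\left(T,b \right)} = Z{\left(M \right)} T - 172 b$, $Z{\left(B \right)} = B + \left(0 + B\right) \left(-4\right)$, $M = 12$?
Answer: $3668799589$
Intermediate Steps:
$Z{\left(B \right)} = - 3 B$ ($Z{\left(B \right)} = B + B \left(-4\right) = B - 4 B = - 3 B$)
$X{\left(T,b \right)} = - 172 b - 36 T$ ($X{\left(T,b \right)} = \left(-3\right) 12 T - 172 b = - 36 T - 172 b = - 172 b - 36 T$)
$\left(-36114 - 35867\right) \left(-32833 + X{\left(198,64 \right)}\right) = \left(-36114 - 35867\right) \left(-32833 - 18136\right) = - 71981 \left(-32833 - 18136\right) = \left(-71981\right) \left(-50969\right) = 3668799589$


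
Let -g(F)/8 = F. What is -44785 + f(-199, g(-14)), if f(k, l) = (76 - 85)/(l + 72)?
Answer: -8240449/184 ≈ -44785.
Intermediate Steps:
g(F) = -8*F
f(k, l) = -9/(72 + l)
-44785 + f(-199, g(-14)) = -44785 - 9/(72 - 8*(-14)) = -44785 - 9/(72 + 112) = -44785 - 9/184 = -8240449/184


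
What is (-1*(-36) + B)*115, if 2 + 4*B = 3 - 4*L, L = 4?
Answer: 14835/4 ≈ 3708.8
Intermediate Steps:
B = -15/4 (B = -½ + (3 - 4*4)/4 = -½ + (3 - 16)/4 = -½ + (¼)*(-13) = -½ - 13/4 = -15/4 ≈ -3.7500)
(-1*(-36) + B)*115 = (-1*(-36) - 15/4)*115 = (36 - 15/4)*115 = (129/4)*115 = 14835/4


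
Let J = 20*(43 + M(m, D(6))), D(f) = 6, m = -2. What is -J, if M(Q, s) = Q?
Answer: -820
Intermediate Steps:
J = 820 (J = 20*(43 - 2) = 20*41 = 820)
-J = -1*820 = -820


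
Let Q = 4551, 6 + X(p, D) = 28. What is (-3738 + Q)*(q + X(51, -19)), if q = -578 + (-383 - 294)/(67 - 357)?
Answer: -130537719/290 ≈ -4.5013e+5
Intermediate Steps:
X(p, D) = 22 (X(p, D) = -6 + 28 = 22)
q = -166943/290 (q = -578 - 677/(-290) = -578 - 677*(-1/290) = -578 + 677/290 = -166943/290 ≈ -575.67)
(-3738 + Q)*(q + X(51, -19)) = (-3738 + 4551)*(-166943/290 + 22) = 813*(-160563/290) = -130537719/290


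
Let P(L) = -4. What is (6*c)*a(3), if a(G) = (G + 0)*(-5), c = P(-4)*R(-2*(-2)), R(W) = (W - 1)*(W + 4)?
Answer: 8640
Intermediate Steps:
R(W) = (-1 + W)*(4 + W)
c = -96 (c = -4*(-4 + (-2*(-2))**2 + 3*(-2*(-2))) = -4*(-4 + 4**2 + 3*4) = -4*(-4 + 16 + 12) = -4*24 = -96)
a(G) = -5*G (a(G) = G*(-5) = -5*G)
(6*c)*a(3) = (6*(-96))*(-5*3) = -576*(-15) = 8640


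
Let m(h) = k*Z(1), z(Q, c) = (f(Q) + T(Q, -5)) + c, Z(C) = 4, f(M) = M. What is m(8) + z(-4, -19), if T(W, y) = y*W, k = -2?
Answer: -11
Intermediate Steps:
T(W, y) = W*y
z(Q, c) = c - 4*Q (z(Q, c) = (Q + Q*(-5)) + c = (Q - 5*Q) + c = -4*Q + c = c - 4*Q)
m(h) = -8 (m(h) = -2*4 = -8)
m(8) + z(-4, -19) = -8 + (-19 - 4*(-4)) = -8 + (-19 + 16) = -8 - 3 = -11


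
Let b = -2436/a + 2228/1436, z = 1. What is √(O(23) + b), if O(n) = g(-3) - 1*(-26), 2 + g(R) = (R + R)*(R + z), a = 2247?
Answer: 3*√5978868211/38413 ≈ 6.0388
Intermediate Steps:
b = 17955/38413 (b = -2436/2247 + 2228/1436 = -2436*1/2247 + 2228*(1/1436) = -116/107 + 557/359 = 17955/38413 ≈ 0.46742)
g(R) = -2 + 2*R*(1 + R) (g(R) = -2 + (R + R)*(R + 1) = -2 + (2*R)*(1 + R) = -2 + 2*R*(1 + R))
O(n) = 36 (O(n) = (-2 + 2*(-3) + 2*(-3)²) - 1*(-26) = (-2 - 6 + 2*9) + 26 = (-2 - 6 + 18) + 26 = 10 + 26 = 36)
√(O(23) + b) = √(36 + 17955/38413) = √(1400823/38413) = 3*√5978868211/38413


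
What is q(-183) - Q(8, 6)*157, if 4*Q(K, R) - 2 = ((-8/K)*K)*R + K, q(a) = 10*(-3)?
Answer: 2923/2 ≈ 1461.5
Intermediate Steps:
q(a) = -30
Q(K, R) = ½ - 2*R + K/4 (Q(K, R) = ½ + (((-8/K)*K)*R + K)/4 = ½ + (-8*R + K)/4 = ½ + (K - 8*R)/4 = ½ + (-2*R + K/4) = ½ - 2*R + K/4)
q(-183) - Q(8, 6)*157 = -30 - (½ - 2*6 + (¼)*8)*157 = -30 - (½ - 12 + 2)*157 = -30 - (-19)*157/2 = -30 - 1*(-2983/2) = -30 + 2983/2 = 2923/2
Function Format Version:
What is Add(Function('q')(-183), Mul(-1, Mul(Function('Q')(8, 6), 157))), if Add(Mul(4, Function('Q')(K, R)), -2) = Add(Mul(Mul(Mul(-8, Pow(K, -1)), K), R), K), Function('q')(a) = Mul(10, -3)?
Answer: Rational(2923, 2) ≈ 1461.5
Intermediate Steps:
Function('q')(a) = -30
Function('Q')(K, R) = Add(Rational(1, 2), Mul(-2, R), Mul(Rational(1, 4), K)) (Function('Q')(K, R) = Add(Rational(1, 2), Mul(Rational(1, 4), Add(Mul(Mul(Mul(-8, Pow(K, -1)), K), R), K))) = Add(Rational(1, 2), Mul(Rational(1, 4), Add(Mul(-8, R), K))) = Add(Rational(1, 2), Mul(Rational(1, 4), Add(K, Mul(-8, R)))) = Add(Rational(1, 2), Add(Mul(-2, R), Mul(Rational(1, 4), K))) = Add(Rational(1, 2), Mul(-2, R), Mul(Rational(1, 4), K)))
Add(Function('q')(-183), Mul(-1, Mul(Function('Q')(8, 6), 157))) = Add(-30, Mul(-1, Mul(Add(Rational(1, 2), Mul(-2, 6), Mul(Rational(1, 4), 8)), 157))) = Add(-30, Mul(-1, Mul(Add(Rational(1, 2), -12, 2), 157))) = Add(-30, Mul(-1, Mul(Rational(-19, 2), 157))) = Add(-30, Mul(-1, Rational(-2983, 2))) = Add(-30, Rational(2983, 2)) = Rational(2923, 2)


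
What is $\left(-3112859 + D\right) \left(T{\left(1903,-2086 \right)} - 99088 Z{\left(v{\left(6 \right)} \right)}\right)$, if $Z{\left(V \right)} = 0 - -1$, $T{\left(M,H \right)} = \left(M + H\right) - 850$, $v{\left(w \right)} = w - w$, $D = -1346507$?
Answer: $446476183286$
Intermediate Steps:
$v{\left(w \right)} = 0$
$T{\left(M,H \right)} = -850 + H + M$ ($T{\left(M,H \right)} = \left(H + M\right) - 850 = -850 + H + M$)
$Z{\left(V \right)} = 1$ ($Z{\left(V \right)} = 0 + 1 = 1$)
$\left(-3112859 + D\right) \left(T{\left(1903,-2086 \right)} - 99088 Z{\left(v{\left(6 \right)} \right)}\right) = \left(-3112859 - 1346507\right) \left(\left(-850 - 2086 + 1903\right) - 99088\right) = - 4459366 \left(-1033 - 99088\right) = \left(-4459366\right) \left(-100121\right) = 446476183286$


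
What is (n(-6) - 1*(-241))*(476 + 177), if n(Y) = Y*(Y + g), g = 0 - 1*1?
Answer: 184799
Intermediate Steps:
g = -1 (g = 0 - 1 = -1)
n(Y) = Y*(-1 + Y) (n(Y) = Y*(Y - 1) = Y*(-1 + Y))
(n(-6) - 1*(-241))*(476 + 177) = (-6*(-1 - 6) - 1*(-241))*(476 + 177) = (-6*(-7) + 241)*653 = (42 + 241)*653 = 283*653 = 184799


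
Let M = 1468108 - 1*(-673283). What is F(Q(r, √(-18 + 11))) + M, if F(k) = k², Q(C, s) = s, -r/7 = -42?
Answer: 2141384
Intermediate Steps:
r = 294 (r = -7*(-42) = 294)
M = 2141391 (M = 1468108 + 673283 = 2141391)
F(Q(r, √(-18 + 11))) + M = (√(-18 + 11))² + 2141391 = (√(-7))² + 2141391 = (I*√7)² + 2141391 = -7 + 2141391 = 2141384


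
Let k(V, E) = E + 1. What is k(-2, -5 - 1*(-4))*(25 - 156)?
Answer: 0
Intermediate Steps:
k(V, E) = 1 + E
k(-2, -5 - 1*(-4))*(25 - 156) = (1 + (-5 - 1*(-4)))*(25 - 156) = (1 + (-5 + 4))*(-131) = (1 - 1)*(-131) = 0*(-131) = 0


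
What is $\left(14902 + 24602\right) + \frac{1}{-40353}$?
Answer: $\frac{1594104911}{40353} \approx 39504.0$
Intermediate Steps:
$\left(14902 + 24602\right) + \frac{1}{-40353} = 39504 - \frac{1}{40353} = \frac{1594104911}{40353}$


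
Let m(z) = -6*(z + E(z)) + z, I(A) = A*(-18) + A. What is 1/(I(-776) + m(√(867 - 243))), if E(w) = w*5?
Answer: 1649/21658058 + 35*√39/43316116 ≈ 8.1184e-5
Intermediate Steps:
E(w) = 5*w
I(A) = -17*A (I(A) = -18*A + A = -17*A)
m(z) = -35*z (m(z) = -6*(z + 5*z) + z = -36*z + z = -35*z)
1/(I(-776) + m(√(867 - 243))) = 1/(-17*(-776) - 35*√(867 - 243)) = 1/(13192 - 140*√39)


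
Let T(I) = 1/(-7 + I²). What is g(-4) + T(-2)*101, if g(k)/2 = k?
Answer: -125/3 ≈ -41.667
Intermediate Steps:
g(k) = 2*k
g(-4) + T(-2)*101 = 2*(-4) + 101/(-7 + (-2)²) = -8 + 101/(-7 + 4) = -8 + 101/(-3) = -8 - ⅓*101 = -8 - 101/3 = -125/3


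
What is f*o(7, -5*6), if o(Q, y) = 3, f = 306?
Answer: 918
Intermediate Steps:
f*o(7, -5*6) = 306*3 = 918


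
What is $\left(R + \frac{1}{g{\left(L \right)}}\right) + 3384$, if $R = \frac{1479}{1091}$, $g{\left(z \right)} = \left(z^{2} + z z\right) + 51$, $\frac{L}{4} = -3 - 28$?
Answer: $\frac{113768509760}{33606073} \approx 3385.4$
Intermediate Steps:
$L = -124$ ($L = 4 \left(-3 - 28\right) = 4 \left(-31\right) = -124$)
$g{\left(z \right)} = 51 + 2 z^{2}$ ($g{\left(z \right)} = \left(z^{2} + z^{2}\right) + 51 = 2 z^{2} + 51 = 51 + 2 z^{2}$)
$R = \frac{1479}{1091}$ ($R = 1479 \cdot \frac{1}{1091} = \frac{1479}{1091} \approx 1.3556$)
$\left(R + \frac{1}{g{\left(L \right)}}\right) + 3384 = \left(\frac{1479}{1091} + \frac{1}{51 + 2 \left(-124\right)^{2}}\right) + 3384 = \left(\frac{1479}{1091} + \frac{1}{51 + 2 \cdot 15376}\right) + 3384 = \left(\frac{1479}{1091} + \frac{1}{51 + 30752}\right) + 3384 = \left(\frac{1479}{1091} + \frac{1}{30803}\right) + 3384 = \frac{45558728}{33606073} + 3384 = \frac{113768509760}{33606073}$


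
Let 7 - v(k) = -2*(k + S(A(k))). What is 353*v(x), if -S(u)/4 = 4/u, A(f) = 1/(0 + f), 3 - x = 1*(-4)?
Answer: -71659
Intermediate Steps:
x = 7 (x = 3 - (-4) = 3 - 1*(-4) = 3 + 4 = 7)
A(f) = 1/f
S(u) = -16/u
v(k) = 7 - 30*k (v(k) = 7 - (-2)*(k - 16*k) = 7 - (-2)*(-15*k) = 7 - 30*k)
353*v(x) = 353*(7 - 30*7) = 353*(7 - 210) = 353*(-203) = -71659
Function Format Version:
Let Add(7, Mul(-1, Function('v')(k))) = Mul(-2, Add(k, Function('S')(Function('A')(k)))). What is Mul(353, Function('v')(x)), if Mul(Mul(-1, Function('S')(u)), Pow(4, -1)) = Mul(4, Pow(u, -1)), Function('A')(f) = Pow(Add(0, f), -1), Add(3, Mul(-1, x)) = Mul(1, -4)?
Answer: -71659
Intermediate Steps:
x = 7 (x = Add(3, Mul(-1, Mul(1, -4))) = Add(3, Mul(-1, -4)) = Add(3, 4) = 7)
Function('A')(f) = Pow(f, -1)
Function('S')(u) = Mul(-16, Pow(u, -1)) (Function('S')(u) = Mul(-4, Mul(4, Pow(u, -1))) = Mul(-16, Pow(u, -1)))
Function('v')(k) = Add(7, Mul(-30, k)) (Function('v')(k) = Add(7, Mul(-1, Mul(-2, Add(k, Mul(-16, Pow(Pow(k, -1), -1)))))) = Add(7, Mul(-1, Mul(-2, Add(k, Mul(-16, k))))) = Add(7, Mul(-1, Mul(-2, Mul(-15, k)))) = Add(7, Mul(-1, Mul(30, k))) = Add(7, Mul(-30, k)))
Mul(353, Function('v')(x)) = Mul(353, Add(7, Mul(-30, 7))) = Mul(353, Add(7, -210)) = Mul(353, -203) = -71659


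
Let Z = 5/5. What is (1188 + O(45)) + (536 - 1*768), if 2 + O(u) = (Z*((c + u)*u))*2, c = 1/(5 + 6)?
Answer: 55134/11 ≈ 5012.2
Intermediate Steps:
Z = 1 (Z = 5*(⅕) = 1)
c = 1/11 ≈ 0.090909
O(u) = -2 + 2*u*(1/11 + u) (O(u) = -2 + (1*((1/11 + u)*u))*2 = -2 + (1*(u*(1/11 + u)))*2 = -2 + (u*(1/11 + u))*2 = -2 + 2*u*(1/11 + u))
(1188 + O(45)) + (536 - 1*768) = (1188 + (-2 + 2*45² + (2/11)*45)) + (536 - 1*768) = (1188 + (-2 + 2*2025 + 90/11)) + (536 - 768) = (1188 + (-2 + 4050 + 90/11)) - 232 = (1188 + 44618/11) - 232 = 57686/11 - 232 = 55134/11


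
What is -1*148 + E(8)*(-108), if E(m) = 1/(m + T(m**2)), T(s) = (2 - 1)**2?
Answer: -160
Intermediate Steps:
T(s) = 1 (T(s) = 1**2 = 1)
E(m) = 1/(1 + m) (E(m) = 1/(m + 1) = 1/(1 + m))
-1*148 + E(8)*(-108) = -1*148 - 108/(1 + 8) = -148 - 108/9 = -148 + (1/9)*(-108) = -148 - 12 = -160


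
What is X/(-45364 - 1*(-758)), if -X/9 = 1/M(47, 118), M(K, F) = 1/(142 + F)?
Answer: 1170/22303 ≈ 0.052459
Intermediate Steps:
X = -2340 (X = -9/(1/(142 + 118)) = -9/(1/260) = -9/1/260 = -9*260 = -2340)
X/(-45364 - 1*(-758)) = -2340/(-45364 - 1*(-758)) = -2340/(-45364 + 758) = -2340/(-44606) = -2340*(-1/44606) = 1170/22303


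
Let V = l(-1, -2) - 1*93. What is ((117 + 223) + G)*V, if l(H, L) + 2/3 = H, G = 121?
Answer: -130924/3 ≈ -43641.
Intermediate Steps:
l(H, L) = -⅔ + H
V = -284/3 (V = (-⅔ - 1) - 1*93 = -5/3 - 93 = -284/3 ≈ -94.667)
((117 + 223) + G)*V = ((117 + 223) + 121)*(-284/3) = (340 + 121)*(-284/3) = 461*(-284/3) = -130924/3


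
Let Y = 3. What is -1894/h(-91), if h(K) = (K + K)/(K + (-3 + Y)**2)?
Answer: -947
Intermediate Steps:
h(K) = 2 (h(K) = (K + K)/(K + (-3 + 3)**2) = (2*K)/(K + 0**2) = (2*K)/(K + 0) = (2*K)/K = 2)
-1894/h(-91) = -1894/2 = -1894*1/2 = -947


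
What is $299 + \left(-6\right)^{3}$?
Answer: $83$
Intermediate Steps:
$299 + \left(-6\right)^{3} = 299 - 216 = 83$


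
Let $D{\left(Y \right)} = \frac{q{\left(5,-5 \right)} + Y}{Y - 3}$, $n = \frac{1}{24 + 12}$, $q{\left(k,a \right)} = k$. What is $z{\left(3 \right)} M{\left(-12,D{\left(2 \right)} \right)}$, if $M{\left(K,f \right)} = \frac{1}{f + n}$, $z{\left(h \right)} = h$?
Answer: $- \frac{108}{251} \approx -0.43028$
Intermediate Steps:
$n = \frac{1}{36} \approx 0.027778$
$D{\left(Y \right)} = \frac{5 + Y}{-3 + Y}$ ($D{\left(Y \right)} = \frac{5 + Y}{Y - 3} = \frac{5 + Y}{-3 + Y}$)
$M{\left(K,f \right)} = \frac{1}{\frac{1}{36} + f}$ ($M{\left(K,f \right)} = \frac{1}{f + \frac{1}{36}} = \frac{1}{\frac{1}{36} + f}$)
$z{\left(3 \right)} M{\left(-12,D{\left(2 \right)} \right)} = 3 \frac{36}{1 + 36 \frac{5 + 2}{-3 + 2}} = 3 \frac{36}{1 + 36 \frac{1}{-1} \cdot 7} = 3 \frac{36}{1 + 36 \left(\left(-1\right) 7\right)} = 3 \frac{36}{1 + 36 \left(-7\right)} = 3 \frac{36}{1 - 252} = 3 \frac{36}{-251} = 3 \cdot 36 \left(- \frac{1}{251}\right) = 3 \left(- \frac{36}{251}\right) = - \frac{108}{251}$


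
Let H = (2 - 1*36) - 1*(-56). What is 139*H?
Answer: 3058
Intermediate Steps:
H = 22 (H = (2 - 36) + 56 = -34 + 56 = 22)
139*H = 139*22 = 3058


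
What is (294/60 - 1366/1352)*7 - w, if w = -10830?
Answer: 36697429/3380 ≈ 10857.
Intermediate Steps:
(294/60 - 1366/1352)*7 - w = (294/60 - 1366/1352)*7 - 1*(-10830) = (294*(1/60) - 1366*1/1352)*7 + 10830 = (49/10 - 683/676)*7 + 10830 = (13147/3380)*7 + 10830 = 92029/3380 + 10830 = 36697429/3380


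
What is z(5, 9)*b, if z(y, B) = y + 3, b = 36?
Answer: 288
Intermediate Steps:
z(y, B) = 3 + y
z(5, 9)*b = (3 + 5)*36 = 8*36 = 288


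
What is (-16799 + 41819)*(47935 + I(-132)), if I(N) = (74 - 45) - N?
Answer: 1203361920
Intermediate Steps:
I(N) = 29 - N
(-16799 + 41819)*(47935 + I(-132)) = (-16799 + 41819)*(47935 + (29 - 1*(-132))) = 25020*(47935 + (29 + 132)) = 25020*(47935 + 161) = 25020*48096 = 1203361920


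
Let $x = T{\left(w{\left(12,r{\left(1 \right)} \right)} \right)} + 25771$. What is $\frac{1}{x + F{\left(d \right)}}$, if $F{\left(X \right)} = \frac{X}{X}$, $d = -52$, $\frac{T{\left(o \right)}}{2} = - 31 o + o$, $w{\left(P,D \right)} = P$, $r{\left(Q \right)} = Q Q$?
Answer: $\frac{1}{25052} \approx 3.9917 \cdot 10^{-5}$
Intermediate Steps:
$r{\left(Q \right)} = Q^{2}$
$T{\left(o \right)} = - 60 o$ ($T{\left(o \right)} = 2 \left(- 31 o + o\right) = 2 \left(- 30 o\right) = - 60 o$)
$F{\left(X \right)} = 1$
$x = 25051$ ($x = \left(-60\right) 12 + 25771 = -720 + 25771 = 25051$)
$\frac{1}{x + F{\left(d \right)}} = \frac{1}{25051 + 1} = \frac{1}{25052}$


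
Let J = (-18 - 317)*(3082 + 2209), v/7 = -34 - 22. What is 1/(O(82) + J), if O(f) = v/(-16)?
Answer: -2/3544921 ≈ -5.6419e-7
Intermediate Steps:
v = -392 (v = 7*(-34 - 22) = 7*(-56) = -392)
J = -1772485 (J = -335*5291 = -1772485)
O(f) = 49/2 (O(f) = -392/(-16) = -392*(-1/16) = 49/2)
1/(O(82) + J) = 1/(49/2 - 1772485) = 1/(-3544921/2) = -2/3544921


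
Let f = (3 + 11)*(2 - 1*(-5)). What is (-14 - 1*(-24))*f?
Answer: 980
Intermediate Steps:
f = 98 (f = 14*(2 + 5) = 14*7 = 98)
(-14 - 1*(-24))*f = (-14 - 1*(-24))*98 = (-14 + 24)*98 = 10*98 = 980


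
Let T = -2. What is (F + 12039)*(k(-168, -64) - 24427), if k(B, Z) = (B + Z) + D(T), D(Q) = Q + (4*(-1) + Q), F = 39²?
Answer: -334484520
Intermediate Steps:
F = 1521
D(Q) = -4 + 2*Q (D(Q) = Q + (-4 + Q) = -4 + 2*Q)
k(B, Z) = -8 + B + Z (k(B, Z) = (B + Z) + (-4 + 2*(-2)) = (B + Z) + (-4 - 4) = (B + Z) - 8 = -8 + B + Z)
(F + 12039)*(k(-168, -64) - 24427) = (1521 + 12039)*((-8 - 168 - 64) - 24427) = 13560*(-240 - 24427) = 13560*(-24667) = -334484520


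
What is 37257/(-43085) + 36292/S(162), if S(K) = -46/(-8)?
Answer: 6253706369/990955 ≈ 6310.8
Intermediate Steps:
S(K) = 23/4 (S(K) = -46*(-⅛) = 23/4)
37257/(-43085) + 36292/S(162) = 37257/(-43085) + 36292/(23/4) = 37257*(-1/43085) + 36292*(4/23) = -37257/43085 + 145168/23 = 6253706369/990955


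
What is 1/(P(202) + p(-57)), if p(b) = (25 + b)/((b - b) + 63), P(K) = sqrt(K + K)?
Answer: 504/400613 + 3969*sqrt(101)/801226 ≈ 0.051042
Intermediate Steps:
P(K) = sqrt(2)*sqrt(K) (P(K) = sqrt(2*K) = sqrt(2)*sqrt(K))
p(b) = 25/63 + b/63 (p(b) = (25 + b)/(0 + 63) = (25 + b)/63 = (25 + b)*(1/63) = 25/63 + b/63)
1/(P(202) + p(-57)) = 1/(sqrt(2)*sqrt(202) + (25/63 + (1/63)*(-57))) = 1/(2*sqrt(101) + (25/63 - 19/21)) = 1/(2*sqrt(101) - 32/63) = 1/(-32/63 + 2*sqrt(101))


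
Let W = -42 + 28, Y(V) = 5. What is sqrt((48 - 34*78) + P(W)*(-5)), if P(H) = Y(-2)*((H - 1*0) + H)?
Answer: 4*I*sqrt(119) ≈ 43.635*I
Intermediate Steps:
W = -14
P(H) = 10*H (P(H) = 5*((H - 1*0) + H) = 5*((H + 0) + H) = 5*(H + H) = 5*(2*H) = 10*H)
sqrt((48 - 34*78) + P(W)*(-5)) = sqrt((48 - 34*78) + (10*(-14))*(-5)) = sqrt((48 - 2652) - 140*(-5)) = sqrt(-2604 + 700) = sqrt(-1904) = 4*I*sqrt(119)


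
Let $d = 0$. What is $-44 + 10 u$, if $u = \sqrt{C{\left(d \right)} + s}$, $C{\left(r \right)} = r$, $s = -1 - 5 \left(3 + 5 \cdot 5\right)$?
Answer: $-44 + 10 i \sqrt{141} \approx -44.0 + 118.74 i$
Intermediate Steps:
$s = -141$ ($s = -1 - 5 \left(3 + 25\right) = -1 - 140 = -141$)
$u = i \sqrt{141}$ ($u = \sqrt{0 - 141} = \sqrt{-141} = i \sqrt{141} \approx 11.874 i$)
$-44 + 10 u = -44 + 10 i \sqrt{141}$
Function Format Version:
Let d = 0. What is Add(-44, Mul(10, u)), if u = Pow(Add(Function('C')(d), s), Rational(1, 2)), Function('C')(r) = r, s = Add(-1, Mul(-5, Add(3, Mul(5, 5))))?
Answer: Add(-44, Mul(10, I, Pow(141, Rational(1, 2)))) ≈ Add(-44.000, Mul(118.74, I))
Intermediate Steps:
s = -141 (s = Add(-1, Mul(-5, Add(3, 25))) = Add(-1, Mul(-5, 28)) = Add(-1, -140) = -141)
u = Mul(I, Pow(141, Rational(1, 2))) (u = Pow(Add(0, -141), Rational(1, 2)) = Pow(-141, Rational(1, 2)) = Mul(I, Pow(141, Rational(1, 2))) ≈ Mul(11.874, I))
Add(-44, Mul(10, u)) = Add(-44, Mul(10, Mul(I, Pow(141, Rational(1, 2))))) = Add(-44, Mul(10, I, Pow(141, Rational(1, 2))))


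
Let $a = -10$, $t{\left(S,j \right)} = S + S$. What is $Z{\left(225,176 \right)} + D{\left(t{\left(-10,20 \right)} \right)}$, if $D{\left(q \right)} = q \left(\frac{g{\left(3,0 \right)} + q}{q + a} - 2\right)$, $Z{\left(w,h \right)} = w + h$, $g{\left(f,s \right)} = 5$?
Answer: $431$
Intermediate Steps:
$t{\left(S,j \right)} = 2 S$
$Z{\left(w,h \right)} = h + w$
$D{\left(q \right)} = q \left(-2 + \frac{5 + q}{-10 + q}\right)$ ($D{\left(q \right)} = q \left(\frac{5 + q}{q - 10} - 2\right) = q \left(\frac{5 + q}{-10 + q} - 2\right) = q \left(-2 + \frac{5 + q}{-10 + q}\right)$)
$Z{\left(225,176 \right)} + D{\left(t{\left(-10,20 \right)} \right)} = \left(176 + 225\right) + \frac{2 \left(-10\right) \left(25 - 2 \left(-10\right)\right)}{-10 + 2 \left(-10\right)} = 401 - \frac{20 \left(25 - -20\right)}{-10 - 20} = 401 - \frac{20 \left(25 + 20\right)}{-30} = 401 - \left(- \frac{2}{3}\right) 45 = 401 + 30 = 431$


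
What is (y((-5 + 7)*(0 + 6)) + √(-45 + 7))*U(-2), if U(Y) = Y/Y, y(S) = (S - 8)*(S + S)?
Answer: 96 + I*√38 ≈ 96.0 + 6.1644*I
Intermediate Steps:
y(S) = 2*S*(-8 + S) (y(S) = (-8 + S)*(2*S) = 2*S*(-8 + S))
U(Y) = 1
(y((-5 + 7)*(0 + 6)) + √(-45 + 7))*U(-2) = (2*((-5 + 7)*(0 + 6))*(-8 + (-5 + 7)*(0 + 6)) + √(-45 + 7))*1 = (2*(2*6)*(-8 + 2*6) + √(-38))*1 = (2*12*(-8 + 12) + I*√38)*1 = (2*12*4 + I*√38)*1 = (96 + I*√38)*1 = 96 + I*√38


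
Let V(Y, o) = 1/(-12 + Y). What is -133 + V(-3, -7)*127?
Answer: -2122/15 ≈ -141.47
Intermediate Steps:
-133 + V(-3, -7)*127 = -133 + 127/(-12 - 3) = -133 + 127/(-15) = -133 - 1/15*127 = -133 - 127/15 = -2122/15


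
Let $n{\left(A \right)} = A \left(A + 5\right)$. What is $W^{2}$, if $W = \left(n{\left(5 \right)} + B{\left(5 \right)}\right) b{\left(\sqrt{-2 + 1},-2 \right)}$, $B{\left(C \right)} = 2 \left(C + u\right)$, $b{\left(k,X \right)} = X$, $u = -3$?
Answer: $11664$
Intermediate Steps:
$B{\left(C \right)} = -6 + 2 C$ ($B{\left(C \right)} = 2 \left(C - 3\right) = 2 \left(-3 + C\right) = -6 + 2 C$)
$n{\left(A \right)} = A \left(5 + A\right)$
$W = -108$ ($W = \left(5 \left(5 + 5\right) + \left(-6 + 2 \cdot 5\right)\right) \left(-2\right) = \left(5 \cdot 10 + \left(-6 + 10\right)\right) \left(-2\right) = \left(50 + 4\right) \left(-2\right) = 54 \left(-2\right) = -108$)
$W^{2} = \left(-108\right)^{2} = 11664$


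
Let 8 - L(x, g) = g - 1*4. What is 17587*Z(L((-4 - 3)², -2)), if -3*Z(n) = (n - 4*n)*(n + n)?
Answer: 6894104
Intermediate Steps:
L(x, g) = 12 - g (L(x, g) = 8 - (g - 1*4) = 8 - (g - 4) = 8 - (-4 + g) = 8 + (4 - g) = 12 - g)
Z(n) = 2*n² (Z(n) = -(n - 4*n)*(n + n)/3 = -(-3*n)*2*n/3 = -(-2)*n² = 2*n²)
17587*Z(L((-4 - 3)², -2)) = 17587*(2*(12 - 1*(-2))²) = 17587*(2*(12 + 2)²) = 17587*(2*14²) = 17587*(2*196) = 17587*392 = 6894104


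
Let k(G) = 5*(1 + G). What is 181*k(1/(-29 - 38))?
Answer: 59730/67 ≈ 891.49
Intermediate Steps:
k(G) = 5 + 5*G
181*k(1/(-29 - 38)) = 181*(5 + 5/(-29 - 38)) = 181*(5 + 5/(-67)) = 181*(5 + 5*(-1/67)) = 181*(5 - 5/67) = 181*(330/67) = 59730/67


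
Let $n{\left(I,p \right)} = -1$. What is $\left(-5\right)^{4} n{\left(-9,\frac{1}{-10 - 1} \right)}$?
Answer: $-625$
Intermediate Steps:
$\left(-5\right)^{4} n{\left(-9,\frac{1}{-10 - 1} \right)} = \left(-5\right)^{4} \left(-1\right) = 625 \left(-1\right) = -625$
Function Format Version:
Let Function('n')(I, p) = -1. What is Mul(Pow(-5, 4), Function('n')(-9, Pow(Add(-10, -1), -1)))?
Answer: -625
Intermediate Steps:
Mul(Pow(-5, 4), Function('n')(-9, Pow(Add(-10, -1), -1))) = Mul(Pow(-5, 4), -1) = Mul(625, -1) = -625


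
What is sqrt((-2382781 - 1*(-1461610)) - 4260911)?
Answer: I*sqrt(5182082) ≈ 2276.4*I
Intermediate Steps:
sqrt((-2382781 - 1*(-1461610)) - 4260911) = sqrt((-2382781 + 1461610) - 4260911) = sqrt(-921171 - 4260911) = sqrt(-5182082) = I*sqrt(5182082)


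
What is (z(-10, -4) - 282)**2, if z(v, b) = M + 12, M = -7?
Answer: 76729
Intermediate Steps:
z(v, b) = 5 (z(v, b) = -7 + 12 = 5)
(z(-10, -4) - 282)**2 = (5 - 282)**2 = (-277)**2 = 76729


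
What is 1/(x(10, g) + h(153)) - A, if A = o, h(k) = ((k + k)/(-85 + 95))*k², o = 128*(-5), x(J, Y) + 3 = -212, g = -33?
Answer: 2291521285/3580502 ≈ 640.00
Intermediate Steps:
x(J, Y) = -215 (x(J, Y) = -3 - 212 = -215)
o = -640
h(k) = k³/5 (h(k) = ((2*k)/10)*k² = ((2*k)*(⅒))*k² = (k/5)*k² = k³/5)
A = -640
1/(x(10, g) + h(153)) - A = 1/(-215 + (⅕)*153³) - 1*(-640) = 1/(-215 + (⅕)*3581577) + 640 = 1/(-215 + 3581577/5) + 640 = 1/(3580502/5) + 640 = 5/3580502 + 640 = 2291521285/3580502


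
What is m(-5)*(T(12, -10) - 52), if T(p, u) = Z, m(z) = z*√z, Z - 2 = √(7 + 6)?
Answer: 5*I*√5*(50 - √13) ≈ 518.71*I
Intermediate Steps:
Z = 2 + √13 (Z = 2 + √(7 + 6) = 2 + √13 ≈ 5.6056)
m(z) = z^(3/2)
T(p, u) = 2 + √13
m(-5)*(T(12, -10) - 52) = (-5)^(3/2)*((2 + √13) - 52) = (-5*I*√5)*(-50 + √13) = -5*I*√5*(-50 + √13)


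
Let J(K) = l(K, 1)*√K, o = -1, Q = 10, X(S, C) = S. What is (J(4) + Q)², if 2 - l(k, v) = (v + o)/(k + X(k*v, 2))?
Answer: 196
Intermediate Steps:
l(k, v) = 2 - (-1 + v)/(k + k*v) (l(k, v) = 2 - (v - 1)/(k + k*v) = 2 - (-1 + v)/(k + k*v))
J(K) = 2*√K (J(K) = ((1 - 1*1 + 2*K + 2*K*1)/(K*(1 + 1)))*√K = ((1 - 1 + 2*K + 2*K)/(K*2))*√K = ((½)*(4*K)/K)*√K = 2*√K)
(J(4) + Q)² = (2*√4 + 10)² = (2*2 + 10)² = (4 + 10)² = 14² = 196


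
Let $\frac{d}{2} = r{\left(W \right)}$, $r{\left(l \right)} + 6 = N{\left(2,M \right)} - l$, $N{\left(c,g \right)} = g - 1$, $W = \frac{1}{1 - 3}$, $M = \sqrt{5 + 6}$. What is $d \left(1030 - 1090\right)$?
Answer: $780 - 120 \sqrt{11} \approx 382.0$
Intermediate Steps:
$M = \sqrt{11} \approx 3.3166$
$W = - \frac{1}{2}$ ($W = \frac{1}{-2} = - \frac{1}{2} \approx -0.5$)
$N{\left(c,g \right)} = -1 + g$
$r{\left(l \right)} = -7 + \sqrt{11} - l$ ($r{\left(l \right)} = -6 - \left(1 + l - \sqrt{11}\right) = -7 + \sqrt{11} - l$)
$d = -13 + 2 \sqrt{11}$ ($d = 2 \left(-7 + \sqrt{11} - - \frac{1}{2}\right) = 2 \left(-7 + \sqrt{11} + \frac{1}{2}\right) = 2 \left(- \frac{13}{2} + \sqrt{11}\right) = -13 + 2 \sqrt{11} \approx -6.3668$)
$d \left(1030 - 1090\right) = \left(-13 + 2 \sqrt{11}\right) \left(1030 - 1090\right) = \left(-13 + 2 \sqrt{11}\right) \left(-60\right) = 780 - 120 \sqrt{11}$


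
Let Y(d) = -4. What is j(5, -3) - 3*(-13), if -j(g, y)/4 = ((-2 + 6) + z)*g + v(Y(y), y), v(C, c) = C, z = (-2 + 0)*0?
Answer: -25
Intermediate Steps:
z = 0 (z = -2*0 = 0)
j(g, y) = 16 - 16*g (j(g, y) = -4*(((-2 + 6) + 0)*g - 4) = -4*((4 + 0)*g - 4) = -4*(4*g - 4) = -4*(-4 + 4*g) = 16 - 16*g)
j(5, -3) - 3*(-13) = (16 - 16*5) - 3*(-13) = (16 - 80) + 39 = -64 + 39 = -25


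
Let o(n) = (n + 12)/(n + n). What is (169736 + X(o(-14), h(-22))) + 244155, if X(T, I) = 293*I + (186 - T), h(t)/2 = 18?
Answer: 5944749/14 ≈ 4.2463e+5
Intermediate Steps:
h(t) = 36 (h(t) = 2*18 = 36)
o(n) = (12 + n)/(2*n) (o(n) = (12 + n)/((2*n)) = (12 + n)*(1/(2*n)) = (12 + n)/(2*n))
X(T, I) = 186 - T + 293*I
(169736 + X(o(-14), h(-22))) + 244155 = (169736 + (186 - (12 - 14)/(2*(-14)) + 293*36)) + 244155 = (169736 + (186 - (-1)*(-2)/(2*14) + 10548)) + 244155 = (169736 + (186 - 1*1/14 + 10548)) + 244155 = (169736 + (186 - 1/14 + 10548)) + 244155 = (169736 + 150275/14) + 244155 = 2526579/14 + 244155 = 5944749/14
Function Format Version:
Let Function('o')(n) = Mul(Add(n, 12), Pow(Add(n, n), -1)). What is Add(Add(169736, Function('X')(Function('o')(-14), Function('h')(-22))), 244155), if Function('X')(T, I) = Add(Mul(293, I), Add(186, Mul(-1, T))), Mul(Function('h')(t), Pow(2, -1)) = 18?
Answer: Rational(5944749, 14) ≈ 4.2463e+5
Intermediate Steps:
Function('h')(t) = 36 (Function('h')(t) = Mul(2, 18) = 36)
Function('o')(n) = Mul(Rational(1, 2), Pow(n, -1), Add(12, n)) (Function('o')(n) = Mul(Add(12, n), Pow(Mul(2, n), -1)) = Mul(Add(12, n), Mul(Rational(1, 2), Pow(n, -1))) = Mul(Rational(1, 2), Pow(n, -1), Add(12, n)))
Function('X')(T, I) = Add(186, Mul(-1, T), Mul(293, I))
Add(Add(169736, Function('X')(Function('o')(-14), Function('h')(-22))), 244155) = Add(Add(169736, Add(186, Mul(-1, Mul(Rational(1, 2), Pow(-14, -1), Add(12, -14))), Mul(293, 36))), 244155) = Add(Add(169736, Add(186, Mul(-1, Mul(Rational(1, 2), Rational(-1, 14), -2)), 10548)), 244155) = Add(Add(169736, Add(186, Mul(-1, Rational(1, 14)), 10548)), 244155) = Add(Add(169736, Add(186, Rational(-1, 14), 10548)), 244155) = Add(Add(169736, Rational(150275, 14)), 244155) = Add(Rational(2526579, 14), 244155) = Rational(5944749, 14)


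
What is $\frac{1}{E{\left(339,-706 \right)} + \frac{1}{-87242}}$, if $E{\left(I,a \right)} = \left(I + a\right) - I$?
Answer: $- \frac{87242}{61592853} \approx -0.0014164$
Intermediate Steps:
$E{\left(I,a \right)} = a$
$\frac{1}{E{\left(339,-706 \right)} + \frac{1}{-87242}} = \frac{1}{-706 + \frac{1}{-87242}} = \frac{1}{-706 - \frac{1}{87242}} = \frac{1}{- \frac{61592853}{87242}} = - \frac{87242}{61592853}$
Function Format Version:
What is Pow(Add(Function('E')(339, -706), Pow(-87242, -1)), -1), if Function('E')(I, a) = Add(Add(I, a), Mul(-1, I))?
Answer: Rational(-87242, 61592853) ≈ -0.0014164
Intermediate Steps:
Function('E')(I, a) = a
Pow(Add(Function('E')(339, -706), Pow(-87242, -1)), -1) = Pow(Add(-706, Pow(-87242, -1)), -1) = Pow(Add(-706, Rational(-1, 87242)), -1) = Pow(Rational(-61592853, 87242), -1) = Rational(-87242, 61592853)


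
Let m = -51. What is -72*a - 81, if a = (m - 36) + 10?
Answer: 5463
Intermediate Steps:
a = -77 (a = (-51 - 36) + 10 = -87 + 10 = -77)
-72*a - 81 = -72*(-77) - 81 = 5544 - 81 = 5463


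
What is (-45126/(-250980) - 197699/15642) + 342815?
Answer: 56074342118803/163576215 ≈ 3.4280e+5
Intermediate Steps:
(-45126/(-250980) - 197699/15642) + 342815 = (-45126*(-1/250980) - 197699*1/15642) + 342815 = (7521/41830 - 197699/15642) + 342815 = -2038026422/163576215 + 342815 = 56074342118803/163576215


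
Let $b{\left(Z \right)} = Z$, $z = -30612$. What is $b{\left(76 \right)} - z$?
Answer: $30688$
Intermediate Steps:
$b{\left(76 \right)} - z = 76 - -30612 = 76 + 30612 = 30688$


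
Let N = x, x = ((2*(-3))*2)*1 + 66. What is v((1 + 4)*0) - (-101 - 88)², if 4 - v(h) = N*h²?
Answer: -35717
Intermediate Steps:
x = 54 (x = -6*2*1 + 66 = -12*1 + 66 = -12 + 66 = 54)
N = 54
v(h) = 4 - 54*h²
v((1 + 4)*0) - (-101 - 88)² = (4 - 54*((1 + 4)*0)²) - (-101 - 88)² = (4 - 54*(5*0)²) - 1*(-189)² = (4 - 54*0²) - 1*35721 = (4 - 54*0) - 35721 = (4 + 0) - 35721 = 4 - 35721 = -35717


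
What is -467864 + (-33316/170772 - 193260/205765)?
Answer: -117430474568747/250992147 ≈ -4.6787e+5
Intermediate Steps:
-467864 + (-33316/170772 - 193260/205765) = -467864 + (-33316*1/170772 - 193260*1/205765) = -467864 + (-8329/42693 - 38652/41153) = -467864 - 284704739/250992147 = -117430474568747/250992147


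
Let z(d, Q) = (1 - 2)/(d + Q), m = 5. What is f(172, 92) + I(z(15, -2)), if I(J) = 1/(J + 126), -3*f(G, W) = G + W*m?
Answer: -1034545/4911 ≈ -210.66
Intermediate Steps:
z(d, Q) = -1/(Q + d)
f(G, W) = -5*W/3 - G/3 (f(G, W) = -(G + W*5)/3 = -(G + 5*W)/3 = -5*W/3 - G/3)
I(J) = 1/(126 + J)
f(172, 92) + I(z(15, -2)) = (-5/3*92 - ⅓*172) + 1/(126 - 1/(-2 + 15)) = (-460/3 - 172/3) + 1/(126 - 1/13) = -632/3 + 1/(126 - 1*1/13) = -632/3 + 1/(126 - 1/13) = -632/3 + 1/(1637/13) = -632/3 + 13/1637 = -1034545/4911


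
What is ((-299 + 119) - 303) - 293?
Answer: -776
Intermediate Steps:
((-299 + 119) - 303) - 293 = (-180 - 303) - 293 = -483 - 293 = -776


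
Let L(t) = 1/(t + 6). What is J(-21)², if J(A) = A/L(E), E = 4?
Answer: 44100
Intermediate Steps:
L(t) = 1/(6 + t)
J(A) = 10*A (J(A) = A/(1/(6 + 4)) = A/(1/10) = A/(⅒) = A*10 = 10*A)
J(-21)² = (10*(-21))² = (-210)² = 44100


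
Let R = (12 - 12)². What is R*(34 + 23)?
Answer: 0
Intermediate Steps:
R = 0 (R = 0² = 0)
R*(34 + 23) = 0*(34 + 23) = 0*57 = 0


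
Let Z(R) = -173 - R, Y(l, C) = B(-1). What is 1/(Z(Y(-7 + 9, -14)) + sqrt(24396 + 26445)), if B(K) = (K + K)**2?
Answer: 59/6504 + sqrt(5649)/6504 ≈ 0.020627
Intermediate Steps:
B(K) = 4*K**2 (B(K) = (2*K)**2 = 4*K**2)
Y(l, C) = 4 (Y(l, C) = 4*(-1)**2 = 4*1 = 4)
1/(Z(Y(-7 + 9, -14)) + sqrt(24396 + 26445)) = 1/((-173 - 1*4) + sqrt(24396 + 26445)) = 1/((-173 - 4) + sqrt(50841)) = 1/(-177 + 3*sqrt(5649))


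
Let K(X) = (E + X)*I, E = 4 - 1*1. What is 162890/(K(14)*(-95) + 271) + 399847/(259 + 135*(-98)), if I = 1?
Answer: -27043271/177888 ≈ -152.02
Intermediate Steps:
E = 3 (E = 4 - 1 = 3)
K(X) = 3 + X (K(X) = (3 + X)*1 = 3 + X)
162890/(K(14)*(-95) + 271) + 399847/(259 + 135*(-98)) = 162890/((3 + 14)*(-95) + 271) + 399847/(259 + 135*(-98)) = 162890/(17*(-95) + 271) + 399847/(259 - 13230) = 162890/(-1615 + 271) + 399847/(-12971) = 162890/(-1344) + 399847*(-1/12971) = 162890*(-1/1344) - 57121/1853 = -11635/96 - 57121/1853 = -27043271/177888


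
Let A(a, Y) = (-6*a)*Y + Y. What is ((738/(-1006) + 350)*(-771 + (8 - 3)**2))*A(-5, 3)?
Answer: -12188396418/503 ≈ -2.4231e+7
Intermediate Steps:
A(a, Y) = Y - 6*Y*a (A(a, Y) = -6*Y*a + Y = Y - 6*Y*a)
((738/(-1006) + 350)*(-771 + (8 - 3)**2))*A(-5, 3) = ((738/(-1006) + 350)*(-771 + (8 - 3)**2))*(3*(1 - 6*(-5))) = ((738*(-1/1006) + 350)*(-771 + 5**2))*(3*(1 + 30)) = ((-369/503 + 350)*(-771 + 25))*(3*31) = ((175681/503)*(-746))*93 = -131058026/503*93 = -12188396418/503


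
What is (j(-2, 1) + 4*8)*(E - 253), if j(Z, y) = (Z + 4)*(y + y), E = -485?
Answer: -26568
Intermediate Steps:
j(Z, y) = 2*y*(4 + Z) (j(Z, y) = (4 + Z)*(2*y) = 2*y*(4 + Z))
(j(-2, 1) + 4*8)*(E - 253) = (2*1*(4 - 2) + 4*8)*(-485 - 253) = (2*1*2 + 32)*(-738) = (4 + 32)*(-738) = 36*(-738) = -26568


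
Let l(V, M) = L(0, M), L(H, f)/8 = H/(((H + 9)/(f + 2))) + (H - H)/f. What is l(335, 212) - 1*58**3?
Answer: -195112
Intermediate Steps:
L(H, f) = 8*H*(2 + f)/(9 + H) (L(H, f) = 8*(H/(((H + 9)/(f + 2))) + (H - H)/f) = 8*(H/(((9 + H)/(2 + f))) + 0/f) = 8*(H/(((9 + H)/(2 + f))) + 0) = 8*(H*((2 + f)/(9 + H)) + 0) = 8*(H*(2 + f)/(9 + H) + 0) = 8*(H*(2 + f)/(9 + H)) = 8*H*(2 + f)/(9 + H))
l(V, M) = 0 (l(V, M) = 8*0*(2 + M)/(9 + 0) = 8*0*(2 + M)/9 = 8*0*(1/9)*(2 + M) = 0)
l(335, 212) - 1*58**3 = 0 - 1*58**3 = 0 - 1*195112 = 0 - 195112 = -195112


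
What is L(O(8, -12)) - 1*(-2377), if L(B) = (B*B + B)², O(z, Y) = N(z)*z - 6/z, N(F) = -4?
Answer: 277398281/256 ≈ 1.0836e+6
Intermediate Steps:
O(z, Y) = -6/z - 4*z (O(z, Y) = -4*z - 6/z = -6/z - 4*z)
L(B) = (B + B²)² (L(B) = (B² + B)² = (B + B²)²)
L(O(8, -12)) - 1*(-2377) = (-6/8 - 4*8)²*(1 + (-6/8 - 4*8))² - 1*(-2377) = (-6*⅛ - 32)²*(1 + (-6*⅛ - 32))² + 2377 = (-¾ - 32)²*(1 + (-¾ - 32))² + 2377 = (-131/4)²*(1 - 131/4)² + 2377 = 17161*(-127/4)²/16 + 2377 = (17161/16)*(16129/16) + 2377 = 276789769/256 + 2377 = 277398281/256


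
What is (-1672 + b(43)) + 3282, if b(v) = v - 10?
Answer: 1643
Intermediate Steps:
b(v) = -10 + v
(-1672 + b(43)) + 3282 = (-1672 + (-10 + 43)) + 3282 = (-1672 + 33) + 3282 = -1639 + 3282 = 1643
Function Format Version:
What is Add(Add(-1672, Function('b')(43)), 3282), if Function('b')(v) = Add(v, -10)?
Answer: 1643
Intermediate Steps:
Function('b')(v) = Add(-10, v)
Add(Add(-1672, Function('b')(43)), 3282) = Add(Add(-1672, Add(-10, 43)), 3282) = Add(Add(-1672, 33), 3282) = Add(-1639, 3282) = 1643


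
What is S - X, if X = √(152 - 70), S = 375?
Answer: 375 - √82 ≈ 365.94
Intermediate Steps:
X = √82 ≈ 9.0554
S - X = 375 - √82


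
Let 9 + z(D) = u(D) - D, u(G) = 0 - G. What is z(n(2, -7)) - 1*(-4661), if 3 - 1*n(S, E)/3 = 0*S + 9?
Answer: 4688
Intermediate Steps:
n(S, E) = -18 (n(S, E) = 9 - 3*(0*S + 9) = 9 - 3*(0 + 9) = 9 - 3*9 = 9 - 27 = -18)
u(G) = -G
z(D) = -9 - 2*D (z(D) = -9 + (-D - D) = -9 - 2*D)
z(n(2, -7)) - 1*(-4661) = (-9 - 2*(-18)) - 1*(-4661) = (-9 + 36) + 4661 = 27 + 4661 = 4688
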